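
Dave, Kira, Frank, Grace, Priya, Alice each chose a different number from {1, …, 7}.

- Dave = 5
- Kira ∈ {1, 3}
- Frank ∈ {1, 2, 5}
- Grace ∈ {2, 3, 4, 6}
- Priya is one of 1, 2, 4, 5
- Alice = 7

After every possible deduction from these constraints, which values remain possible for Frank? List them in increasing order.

1, 2

Dave has just one choice, so Dave = 5. Eliminate 5 elsewhere: Frank, Priya.
Alice must be 7 (only option left).
No further eliminations apply; Frank can still be any of 1, 2.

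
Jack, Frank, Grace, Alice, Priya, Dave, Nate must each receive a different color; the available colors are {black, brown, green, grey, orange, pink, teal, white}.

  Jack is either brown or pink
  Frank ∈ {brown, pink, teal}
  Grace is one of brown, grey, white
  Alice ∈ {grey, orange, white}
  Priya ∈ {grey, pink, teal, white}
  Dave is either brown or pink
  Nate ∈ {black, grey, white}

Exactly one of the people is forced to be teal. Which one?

Frank

Among the 7 variables, black fits only Nate (and all 7 values in {black, brown, grey, orange, pink, teal, white} must be used), so Nate = black.
The 6 still-open variables together cover exactly {brown, grey, orange, pink, teal, white} — 6 values for 6 variables — and orange appears only in Alice's list, so Alice = orange.
Jack and Dave between them cover only {brown, pink} — a naked pair. Remove those values from Frank, Grace, Priya.
So teal goes to Frank.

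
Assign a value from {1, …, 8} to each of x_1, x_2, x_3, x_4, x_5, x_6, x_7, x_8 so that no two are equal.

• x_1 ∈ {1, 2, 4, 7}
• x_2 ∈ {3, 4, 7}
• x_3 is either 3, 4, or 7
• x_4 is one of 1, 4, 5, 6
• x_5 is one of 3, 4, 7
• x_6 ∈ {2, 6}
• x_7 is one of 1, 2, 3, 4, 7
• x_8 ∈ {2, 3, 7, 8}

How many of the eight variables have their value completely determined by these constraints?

The 8 variables draw from only 8 values {1, 2, 3, 4, 5, 6, 7, 8}, so each is used; only x_4 can be 5, hence x_4 = 5.
The 7 still-open variables draw from only 7 values {1, 2, 3, 4, 6, 7, 8}, so each is used; only x_6 can be 6, hence x_6 = 6.
The 6 still-open variables draw from only 6 values {1, 2, 3, 4, 7, 8}, so each is used; only x_8 can be 8, hence x_8 = 8.
x_2, x_3, x_5 share exactly the 3 values {3, 4, 7}; by pigeonhole those values go to them, so strike 3, 4, 7 from x_1, x_7.
Determined: x_4=5, x_6=6, x_8=8. The other variables each still have more than one consistent value. That makes 3.

3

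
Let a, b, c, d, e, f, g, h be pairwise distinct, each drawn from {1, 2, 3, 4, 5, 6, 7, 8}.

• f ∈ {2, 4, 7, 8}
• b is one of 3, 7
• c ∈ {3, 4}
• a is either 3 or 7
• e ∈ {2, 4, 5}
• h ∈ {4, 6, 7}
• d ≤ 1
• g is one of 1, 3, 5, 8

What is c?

4

d's domain is down to {1}, so d = 1. Strike 1 from g.
The 7 still-open variables together cover exactly {2, 3, 4, 5, 6, 7, 8} — 7 values for 7 variables — and 6 appears only in h's list, so h = 6.
a and b share exactly the 2 values {3, 7}; by pigeonhole those values go to them, so strike 3, 7 from c, f, g.
So c = 4.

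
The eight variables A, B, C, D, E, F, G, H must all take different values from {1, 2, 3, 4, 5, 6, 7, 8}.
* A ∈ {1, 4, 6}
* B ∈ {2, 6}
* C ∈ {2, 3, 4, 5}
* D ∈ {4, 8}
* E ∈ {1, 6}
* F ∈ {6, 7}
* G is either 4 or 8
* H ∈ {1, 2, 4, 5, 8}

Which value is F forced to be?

7

Among the 8 variables, 3 fits only C (and all 8 values in {1, 2, 3, 4, 5, 6, 7, 8} must be used), so C = 3.
Among the 7 still-open variables, 5 fits only H (and all 7 values in {1, 2, 4, 5, 6, 7, 8} must be used), so H = 5.
Among the 6 still-open variables, 2 fits only B (and all 6 values in {1, 2, 4, 6, 7, 8} must be used), so B = 2.
Among the 5 still-open variables, 7 fits only F (and all 5 values in {1, 4, 6, 7, 8} must be used), so F = 7.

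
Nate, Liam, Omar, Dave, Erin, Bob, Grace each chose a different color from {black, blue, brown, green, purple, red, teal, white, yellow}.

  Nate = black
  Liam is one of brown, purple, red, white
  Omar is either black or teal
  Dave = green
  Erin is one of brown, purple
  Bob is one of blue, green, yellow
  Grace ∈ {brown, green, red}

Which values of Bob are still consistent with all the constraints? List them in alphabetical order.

blue, yellow

Nate must be black (only option left). Strike black from Omar.
Omar has just one choice, so Omar = teal.
Dave has just one choice, so Dave = green. So Bob, Grace can't be green.
No further eliminations apply; Bob can still be any of blue, yellow.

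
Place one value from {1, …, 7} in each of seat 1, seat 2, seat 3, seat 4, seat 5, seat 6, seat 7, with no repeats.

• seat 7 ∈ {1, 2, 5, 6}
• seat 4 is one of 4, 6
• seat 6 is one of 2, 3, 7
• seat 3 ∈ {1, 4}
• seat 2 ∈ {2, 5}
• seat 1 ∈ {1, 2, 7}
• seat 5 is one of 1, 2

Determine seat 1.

The 7 variables together cover exactly {1, 2, 3, 4, 5, 6, 7} — 7 values for 7 variables — and 3 appears only in seat 6's list, so seat 6 = 3.
The 6 still-open variables together cover exactly {1, 2, 4, 5, 6, 7} — 6 values for 6 variables — and 7 appears only in seat 1's list, so seat 1 = 7.

7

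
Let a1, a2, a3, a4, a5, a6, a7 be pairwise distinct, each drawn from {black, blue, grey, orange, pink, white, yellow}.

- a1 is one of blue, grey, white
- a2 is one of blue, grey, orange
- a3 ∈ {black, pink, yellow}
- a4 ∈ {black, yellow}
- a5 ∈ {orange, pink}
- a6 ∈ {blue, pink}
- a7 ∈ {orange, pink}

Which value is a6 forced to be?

blue

The 7 variables draw from only 7 values {black, blue, grey, orange, pink, white, yellow}, so each is used; only a1 can be white, hence a1 = white.
The 6 still-open variables together cover exactly {black, blue, grey, orange, pink, yellow} — 6 values for 6 variables — and grey appears only in a2's list, so a2 = grey.
The 5 still-open variables together cover exactly {black, blue, orange, pink, yellow} — 5 values for 5 variables — and blue appears only in a6's list, so a6 = blue.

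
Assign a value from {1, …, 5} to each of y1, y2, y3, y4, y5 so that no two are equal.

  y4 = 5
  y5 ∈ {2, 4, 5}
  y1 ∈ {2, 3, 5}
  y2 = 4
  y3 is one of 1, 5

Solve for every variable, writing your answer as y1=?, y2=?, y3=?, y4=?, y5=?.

y1=3, y2=4, y3=1, y4=5, y5=2

y2's domain is down to {4}, so y2 = 4. Eliminate 4 elsewhere: y5.
That leaves y4 = 5. So y1, y3, y5 can't be 5.
y5 has just one choice, so y5 = 2. Remove 2 from y1.
y1 must be 3 (only option left).
y3 must be 1 (only option left).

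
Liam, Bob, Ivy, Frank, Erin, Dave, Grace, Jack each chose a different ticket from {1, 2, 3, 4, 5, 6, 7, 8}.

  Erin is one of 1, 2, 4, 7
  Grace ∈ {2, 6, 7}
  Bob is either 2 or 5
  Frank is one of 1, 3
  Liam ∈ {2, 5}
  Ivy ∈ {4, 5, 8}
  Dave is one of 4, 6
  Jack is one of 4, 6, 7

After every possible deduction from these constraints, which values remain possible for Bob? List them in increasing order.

2, 5

Among the 8 variables, 3 fits only Frank (and all 8 values in {1, 2, 3, 4, 5, 6, 7, 8} must be used), so Frank = 3.
The 7 still-open variables together cover exactly {1, 2, 4, 5, 6, 7, 8} — 7 values for 7 variables — and 1 appears only in Erin's list, so Erin = 1.
The 6 still-open variables together cover exactly {2, 4, 5, 6, 7, 8} — 6 values for 6 variables — and 8 appears only in Ivy's list, so Ivy = 8.
Liam and Bob share exactly the 2 values {2, 5}; by pigeonhole those values go to them, so strike 2, 5 from Grace.
No further eliminations apply; Bob can still be any of 2, 5.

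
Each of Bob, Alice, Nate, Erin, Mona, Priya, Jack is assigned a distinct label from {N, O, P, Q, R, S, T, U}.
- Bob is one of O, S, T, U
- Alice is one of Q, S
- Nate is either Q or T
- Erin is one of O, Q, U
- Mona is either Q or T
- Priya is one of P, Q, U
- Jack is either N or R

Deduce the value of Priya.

P

The 2 variables Nate and Mona are confined to {Q, T}, which locks those values in; drop them from Bob, Alice, Erin, Priya.
Alice's domain is down to {S}, so Alice = S. Eliminate S elsewhere: Bob.
The 2 variables Bob and Erin are confined to {O, U}, which locks those values in; drop them from Priya.
So Priya = P.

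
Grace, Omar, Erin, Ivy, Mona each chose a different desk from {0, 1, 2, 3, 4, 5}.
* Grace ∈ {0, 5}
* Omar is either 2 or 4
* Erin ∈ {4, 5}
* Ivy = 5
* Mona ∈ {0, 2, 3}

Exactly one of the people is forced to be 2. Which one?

Ivy's domain is down to {5}, so Ivy = 5. Eliminate 5 elsewhere: Grace, Erin.
That leaves Grace = 0. So Mona can't be 0.
That leaves Erin = 4. Eliminate 4 elsewhere: Omar.
So 2 goes to Omar.

Omar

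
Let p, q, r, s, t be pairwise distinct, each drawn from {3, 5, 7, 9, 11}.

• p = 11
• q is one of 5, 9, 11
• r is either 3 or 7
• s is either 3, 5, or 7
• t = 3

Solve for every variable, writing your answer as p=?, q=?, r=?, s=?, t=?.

p=11, q=9, r=7, s=5, t=3

p's domain is down to {11}, so p = 11. So q can't be 11.
t's domain is down to {3}, so t = 3. So r, s can't be 3.
r has just one choice, so r = 7. Eliminate 7 elsewhere: s.
s's domain is down to {5}, so s = 5. Strike 5 from q.
q's domain is down to {9}, so q = 9.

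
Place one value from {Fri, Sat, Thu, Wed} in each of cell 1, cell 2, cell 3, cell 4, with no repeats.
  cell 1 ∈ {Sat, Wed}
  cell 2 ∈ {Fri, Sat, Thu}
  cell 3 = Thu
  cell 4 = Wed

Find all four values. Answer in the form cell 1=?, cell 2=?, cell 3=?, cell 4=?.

cell 1=Sat, cell 2=Fri, cell 3=Thu, cell 4=Wed

cell 3 has just one choice, so cell 3 = Thu. Remove Thu from cell 2.
That leaves cell 4 = Wed. Remove Wed from cell 1.
cell 1's domain is down to {Sat}, so cell 1 = Sat. So cell 2 can't be Sat.
cell 2 has just one choice, so cell 2 = Fri.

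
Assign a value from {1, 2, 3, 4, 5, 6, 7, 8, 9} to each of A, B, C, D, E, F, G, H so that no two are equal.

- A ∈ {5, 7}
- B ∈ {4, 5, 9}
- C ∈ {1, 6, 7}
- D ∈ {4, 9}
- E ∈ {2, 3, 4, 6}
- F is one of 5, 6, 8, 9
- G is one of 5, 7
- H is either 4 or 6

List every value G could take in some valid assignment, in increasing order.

A and G share exactly the 2 values {5, 7}; by pigeonhole those values go to them, so strike 5, 7 from B, C, F.
B and D between them cover only {4, 9} — a naked pair. Remove those values from E, F, H.
H must be 6 (only option left). Eliminate 6 elsewhere: C, E, F.
C must be 1 (only option left).
F must be 8 (only option left).
No further eliminations apply; G can still be any of 5, 7.

5, 7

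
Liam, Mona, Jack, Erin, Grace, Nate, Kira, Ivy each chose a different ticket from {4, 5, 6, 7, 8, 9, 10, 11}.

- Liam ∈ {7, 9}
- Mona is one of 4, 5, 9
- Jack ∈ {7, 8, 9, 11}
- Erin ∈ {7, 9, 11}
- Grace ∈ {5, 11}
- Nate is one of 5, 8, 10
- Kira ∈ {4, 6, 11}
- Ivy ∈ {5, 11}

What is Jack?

The 8 variables draw from only 8 values {4, 5, 6, 7, 8, 9, 10, 11}, so each is used; only Kira can be 6, hence Kira = 6.
Among the 7 still-open variables, 4 fits only Mona (and all 7 values in {4, 5, 7, 8, 9, 10, 11} must be used), so Mona = 4.
Among the 6 still-open variables, 10 fits only Nate (and all 6 values in {5, 7, 8, 9, 10, 11} must be used), so Nate = 10.
The 5 still-open variables draw from only 5 values {5, 7, 8, 9, 11}, so each is used; only Jack can be 8, hence Jack = 8.

8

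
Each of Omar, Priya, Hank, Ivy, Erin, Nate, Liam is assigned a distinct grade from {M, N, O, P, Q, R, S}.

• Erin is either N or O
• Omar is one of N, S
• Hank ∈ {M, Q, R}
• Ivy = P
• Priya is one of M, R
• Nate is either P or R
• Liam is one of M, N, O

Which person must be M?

Priya

Ivy must be P (only option left). So Nate can't be P.
Nate has just one choice, so Nate = R. Strike R from Priya, Hank.
So M goes to Priya.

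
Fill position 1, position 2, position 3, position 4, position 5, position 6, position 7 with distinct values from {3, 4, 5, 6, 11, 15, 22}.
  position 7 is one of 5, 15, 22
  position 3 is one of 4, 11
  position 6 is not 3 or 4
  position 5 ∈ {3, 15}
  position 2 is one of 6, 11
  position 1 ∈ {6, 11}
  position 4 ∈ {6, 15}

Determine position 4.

15

The 7 variables draw from only 7 values {3, 4, 5, 6, 11, 15, 22}, so each is used; only position 5 can be 3, hence position 5 = 3.
Among the 6 still-open variables, 4 fits only position 3 (and all 6 values in {4, 5, 6, 11, 15, 22} must be used), so position 3 = 4.
The 2 variables position 1 and position 2 are confined to {6, 11}, which locks those values in; drop them from position 4, position 6.
So position 4 = 15.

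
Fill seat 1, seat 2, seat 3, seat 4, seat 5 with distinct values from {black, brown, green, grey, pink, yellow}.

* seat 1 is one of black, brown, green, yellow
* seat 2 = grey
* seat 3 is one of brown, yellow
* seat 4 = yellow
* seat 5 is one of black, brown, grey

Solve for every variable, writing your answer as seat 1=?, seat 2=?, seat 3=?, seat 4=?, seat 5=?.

seat 1=green, seat 2=grey, seat 3=brown, seat 4=yellow, seat 5=black

seat 2 has just one choice, so seat 2 = grey. Eliminate grey elsewhere: seat 5.
seat 4's domain is down to {yellow}, so seat 4 = yellow. So seat 1, seat 3 can't be yellow.
seat 3 must be brown (only option left). So seat 1, seat 5 can't be brown.
That leaves seat 5 = black. Eliminate black elsewhere: seat 1.
seat 1 has just one choice, so seat 1 = green.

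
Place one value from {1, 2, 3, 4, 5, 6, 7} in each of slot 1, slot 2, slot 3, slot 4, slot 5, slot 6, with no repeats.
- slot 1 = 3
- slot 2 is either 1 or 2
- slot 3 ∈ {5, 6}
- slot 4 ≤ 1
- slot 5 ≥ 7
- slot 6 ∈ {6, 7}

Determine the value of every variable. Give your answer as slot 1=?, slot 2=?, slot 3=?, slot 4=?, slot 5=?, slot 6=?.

slot 1's domain is down to {3}, so slot 1 = 3.
slot 4 must be 1 (only option left). Remove 1 from slot 2.
That leaves slot 5 = 7. Remove 7 from slot 6.
That leaves slot 6 = 6. Strike 6 from slot 3.
slot 2 must be 2 (only option left).
That leaves slot 3 = 5.

slot 1=3, slot 2=2, slot 3=5, slot 4=1, slot 5=7, slot 6=6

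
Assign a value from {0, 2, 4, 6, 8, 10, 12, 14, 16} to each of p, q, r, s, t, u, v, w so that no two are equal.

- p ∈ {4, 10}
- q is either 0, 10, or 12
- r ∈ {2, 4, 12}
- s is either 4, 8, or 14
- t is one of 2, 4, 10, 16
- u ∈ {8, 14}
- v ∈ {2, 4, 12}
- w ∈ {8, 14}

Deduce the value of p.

10

The 8 variables together cover exactly {0, 2, 4, 8, 10, 12, 14, 16} — 8 values for 8 variables — and 0 appears only in q's list, so q = 0.
Among the 7 still-open variables, 16 fits only t (and all 7 values in {2, 4, 8, 10, 12, 14, 16} must be used), so t = 16.
The 6 still-open variables draw from only 6 values {2, 4, 8, 10, 12, 14}, so each is used; only p can be 10, hence p = 10.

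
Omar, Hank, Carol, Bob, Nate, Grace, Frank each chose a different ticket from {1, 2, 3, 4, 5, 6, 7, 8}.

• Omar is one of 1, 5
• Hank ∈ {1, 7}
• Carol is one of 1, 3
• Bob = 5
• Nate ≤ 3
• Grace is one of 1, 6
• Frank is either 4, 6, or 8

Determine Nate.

2

Bob's domain is down to {5}, so Bob = 5. Eliminate 5 elsewhere: Omar.
Omar has just one choice, so Omar = 1. Strike 1 from Hank, Carol, Nate, Grace.
Hank's domain is down to {7}, so Hank = 7.
Carol has just one choice, so Carol = 3. So Nate can't be 3.
So Nate = 2.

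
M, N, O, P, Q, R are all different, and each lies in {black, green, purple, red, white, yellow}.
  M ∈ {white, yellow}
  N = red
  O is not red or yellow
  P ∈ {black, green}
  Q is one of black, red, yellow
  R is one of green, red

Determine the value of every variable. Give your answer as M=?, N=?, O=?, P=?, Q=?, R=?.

N has just one choice, so N = red. So Q, R can't be red.
That leaves R = green. Eliminate green elsewhere: O, P.
P has just one choice, so P = black. Strike black from O, Q.
That leaves Q = yellow. Strike yellow from M.
M has just one choice, so M = white. Strike white from O.
O must be purple (only option left).

M=white, N=red, O=purple, P=black, Q=yellow, R=green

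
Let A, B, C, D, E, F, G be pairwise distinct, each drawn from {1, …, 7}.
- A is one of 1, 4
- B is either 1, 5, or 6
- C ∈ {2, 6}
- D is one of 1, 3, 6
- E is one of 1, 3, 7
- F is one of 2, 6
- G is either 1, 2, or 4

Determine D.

3

The 7 variables together cover exactly {1, 2, 3, 4, 5, 6, 7} — 7 values for 7 variables — and 5 appears only in B's list, so B = 5.
Among the 6 still-open variables, 7 fits only E (and all 6 values in {1, 2, 3, 4, 6, 7} must be used), so E = 7.
The 5 still-open variables draw from only 5 values {1, 2, 3, 4, 6}, so each is used; only D can be 3, hence D = 3.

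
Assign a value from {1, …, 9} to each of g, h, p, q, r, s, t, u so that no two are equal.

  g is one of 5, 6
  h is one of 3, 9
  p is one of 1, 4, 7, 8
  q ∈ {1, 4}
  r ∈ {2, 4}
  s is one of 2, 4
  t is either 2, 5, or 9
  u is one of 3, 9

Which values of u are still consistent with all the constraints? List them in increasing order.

3, 9

The 2 variables h and u are confined to {3, 9}, which locks those values in; drop them from t.
The 2 variables r and s are confined to {2, 4}, which locks those values in; drop them from p, q, t.
q has just one choice, so q = 1. So p can't be 1.
t's domain is down to {5}, so t = 5. Eliminate 5 elsewhere: g.
That leaves g = 6.
No further eliminations apply; u can still be any of 3, 9.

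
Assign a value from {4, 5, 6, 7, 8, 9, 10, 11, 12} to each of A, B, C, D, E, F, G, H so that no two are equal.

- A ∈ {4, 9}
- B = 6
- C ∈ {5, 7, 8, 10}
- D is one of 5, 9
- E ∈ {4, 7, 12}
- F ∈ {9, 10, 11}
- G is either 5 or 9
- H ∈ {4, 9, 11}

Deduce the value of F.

10

B's domain is down to {6}, so B = 6.
D and G between them cover only {5, 9} — a naked pair. Remove those values from A, C, F, H.
A's domain is down to {4}, so A = 4. Remove 4 from E, H.
H must be 11 (only option left). Remove 11 from F.
So F = 10.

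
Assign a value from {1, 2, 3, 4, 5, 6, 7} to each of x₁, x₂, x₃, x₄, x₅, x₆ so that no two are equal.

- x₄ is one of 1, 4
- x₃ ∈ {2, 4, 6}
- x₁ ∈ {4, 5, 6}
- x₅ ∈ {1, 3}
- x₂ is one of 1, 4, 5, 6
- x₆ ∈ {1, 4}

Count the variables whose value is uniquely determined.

2

Among the 6 variables, 2 fits only x₃ (and all 6 values in {1, 2, 3, 4, 5, 6} must be used), so x₃ = 2.
Among the 5 still-open variables, 3 fits only x₅ (and all 5 values in {1, 3, 4, 5, 6} must be used), so x₅ = 3.
The 2 variables x₄ and x₆ are confined to {1, 4}, which locks those values in; drop them from x₁, x₂.
Determined: x₃=2, x₅=3. The other variables each still have more than one consistent value. That makes 2.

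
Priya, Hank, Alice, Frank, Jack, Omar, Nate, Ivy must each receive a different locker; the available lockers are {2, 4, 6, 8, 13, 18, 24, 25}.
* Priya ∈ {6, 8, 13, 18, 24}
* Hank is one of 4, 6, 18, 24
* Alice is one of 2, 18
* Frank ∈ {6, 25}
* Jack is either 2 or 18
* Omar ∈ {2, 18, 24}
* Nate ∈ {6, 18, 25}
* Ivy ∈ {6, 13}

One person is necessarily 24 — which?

Omar

Among the 8 variables, 4 fits only Hank (and all 8 values in {2, 4, 6, 8, 13, 18, 24, 25} must be used), so Hank = 4.
The 7 still-open variables draw from only 7 values {2, 6, 8, 13, 18, 24, 25}, so each is used; only Priya can be 8, hence Priya = 8.
Among the 6 still-open variables, 13 fits only Ivy (and all 6 values in {2, 6, 13, 18, 24, 25} must be used), so Ivy = 13.
The 5 still-open variables draw from only 5 values {2, 6, 18, 24, 25}, so each is used; only Omar can be 24, hence Omar = 24.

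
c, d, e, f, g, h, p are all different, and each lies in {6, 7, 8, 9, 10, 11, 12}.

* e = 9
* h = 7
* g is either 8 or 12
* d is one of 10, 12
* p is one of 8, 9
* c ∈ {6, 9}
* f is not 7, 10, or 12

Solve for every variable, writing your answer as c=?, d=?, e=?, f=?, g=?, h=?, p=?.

e must be 9 (only option left). Eliminate 9 elsewhere: c, f, p.
h has just one choice, so h = 7.
p must be 8 (only option left). So f, g can't be 8.
c has just one choice, so c = 6. So f can't be 6.
f's domain is down to {11}, so f = 11.
That leaves g = 12. So d can't be 12.
That leaves d = 10.

c=6, d=10, e=9, f=11, g=12, h=7, p=8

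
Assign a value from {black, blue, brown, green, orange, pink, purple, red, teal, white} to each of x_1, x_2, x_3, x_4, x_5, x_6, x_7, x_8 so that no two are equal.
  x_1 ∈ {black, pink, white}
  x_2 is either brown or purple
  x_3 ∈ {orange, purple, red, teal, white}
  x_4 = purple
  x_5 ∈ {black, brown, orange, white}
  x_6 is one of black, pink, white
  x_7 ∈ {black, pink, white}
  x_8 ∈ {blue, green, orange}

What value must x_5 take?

orange

x_4 must be purple (only option left). Strike purple from x_2, x_3.
x_2's domain is down to {brown}, so x_2 = brown. Eliminate brown elsewhere: x_5.
The 3 variables x_1, x_6, x_7 are confined to {black, pink, white}, which locks those values in; drop them from x_3, x_5.
So x_5 = orange.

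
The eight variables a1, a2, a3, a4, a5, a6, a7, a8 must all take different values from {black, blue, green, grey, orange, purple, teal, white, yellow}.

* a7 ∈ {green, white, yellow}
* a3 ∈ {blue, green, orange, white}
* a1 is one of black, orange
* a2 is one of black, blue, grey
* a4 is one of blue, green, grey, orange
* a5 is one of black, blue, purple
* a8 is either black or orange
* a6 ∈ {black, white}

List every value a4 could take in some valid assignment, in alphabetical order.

The 8 variables together cover exactly {black, blue, green, grey, orange, purple, white, yellow} — 8 values for 8 variables — and purple appears only in a5's list, so a5 = purple.
The 7 still-open variables draw from only 7 values {black, blue, green, grey, orange, white, yellow}, so each is used; only a7 can be yellow, hence a7 = yellow.
The 2 variables a1 and a8 are confined to {black, orange}, which locks those values in; drop them from a2, a3, a4, a6.
a6's domain is down to {white}, so a6 = white. Eliminate white elsewhere: a3.
No further eliminations apply; a4 can still be any of blue, green, grey.

blue, green, grey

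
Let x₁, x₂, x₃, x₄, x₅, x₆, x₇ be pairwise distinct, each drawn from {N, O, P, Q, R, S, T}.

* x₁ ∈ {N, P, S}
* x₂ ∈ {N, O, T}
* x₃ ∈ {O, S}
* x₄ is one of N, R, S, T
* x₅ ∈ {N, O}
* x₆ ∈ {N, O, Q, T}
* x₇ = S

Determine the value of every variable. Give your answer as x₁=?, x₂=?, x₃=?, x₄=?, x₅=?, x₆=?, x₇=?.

x₁=P, x₂=T, x₃=O, x₄=R, x₅=N, x₆=Q, x₇=S

x₇ has just one choice, so x₇ = S. Eliminate S elsewhere: x₁, x₃, x₄.
x₃ must be O (only option left). Strike O from x₂, x₅, x₆.
x₅ must be N (only option left). Eliminate N elsewhere: x₁, x₂, x₄, x₆.
That leaves x₁ = P.
That leaves x₂ = T. Eliminate T elsewhere: x₄, x₆.
That leaves x₄ = R.
x₆ has just one choice, so x₆ = Q.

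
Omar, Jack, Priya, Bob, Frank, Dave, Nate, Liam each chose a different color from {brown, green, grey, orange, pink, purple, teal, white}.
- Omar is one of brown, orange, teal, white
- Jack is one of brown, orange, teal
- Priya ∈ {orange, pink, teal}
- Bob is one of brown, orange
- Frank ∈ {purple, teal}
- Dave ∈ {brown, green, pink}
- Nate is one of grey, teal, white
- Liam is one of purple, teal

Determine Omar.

white

Among the 8 variables, green fits only Dave (and all 8 values in {brown, green, grey, orange, pink, purple, teal, white} must be used), so Dave = green.
The 7 still-open variables together cover exactly {brown, grey, orange, pink, purple, teal, white} — 7 values for 7 variables — and grey appears only in Nate's list, so Nate = grey.
Among the 6 still-open variables, pink fits only Priya (and all 6 values in {brown, orange, pink, purple, teal, white} must be used), so Priya = pink.
Among the 5 still-open variables, white fits only Omar (and all 5 values in {brown, orange, purple, teal, white} must be used), so Omar = white.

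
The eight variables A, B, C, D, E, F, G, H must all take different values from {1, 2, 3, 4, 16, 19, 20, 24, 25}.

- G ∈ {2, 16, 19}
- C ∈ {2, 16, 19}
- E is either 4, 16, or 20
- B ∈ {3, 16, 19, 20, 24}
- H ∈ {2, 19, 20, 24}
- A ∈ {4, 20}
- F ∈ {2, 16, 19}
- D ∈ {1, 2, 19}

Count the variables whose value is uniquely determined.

3

The 8 variables draw from only 8 values {1, 2, 3, 4, 16, 19, 20, 24}, so each is used; only D can be 1, hence D = 1.
The 7 still-open variables draw from only 7 values {2, 3, 4, 16, 19, 20, 24}, so each is used; only B can be 3, hence B = 3.
Among the 6 still-open variables, 24 fits only H (and all 6 values in {2, 4, 16, 19, 20, 24} must be used), so H = 24.
The 3 variables C, F, G are confined to {2, 16, 19}, which locks those values in; drop them from E.
Determined: B=3, D=1, H=24. The other variables each still have more than one consistent value. That makes 3.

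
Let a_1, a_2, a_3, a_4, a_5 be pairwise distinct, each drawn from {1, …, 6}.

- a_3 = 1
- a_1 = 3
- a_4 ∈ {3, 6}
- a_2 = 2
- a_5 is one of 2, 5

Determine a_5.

5

a_1 has just one choice, so a_1 = 3. Remove 3 from a_4.
That leaves a_2 = 2. Strike 2 from a_5.
So a_5 = 5.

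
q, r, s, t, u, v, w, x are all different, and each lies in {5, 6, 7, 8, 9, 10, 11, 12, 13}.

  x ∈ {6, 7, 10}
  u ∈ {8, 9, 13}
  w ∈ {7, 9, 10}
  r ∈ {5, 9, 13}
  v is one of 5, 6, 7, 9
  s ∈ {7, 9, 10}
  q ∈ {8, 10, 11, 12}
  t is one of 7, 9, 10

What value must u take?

The 3 variables s, t, w are confined to {7, 9, 10}, which locks those values in; drop them from q, r, u, v, x.
x's domain is down to {6}, so x = 6. Strike 6 from v.
That leaves v = 5. Eliminate 5 elsewhere: r.
That leaves r = 13. So u can't be 13.
So u = 8.

8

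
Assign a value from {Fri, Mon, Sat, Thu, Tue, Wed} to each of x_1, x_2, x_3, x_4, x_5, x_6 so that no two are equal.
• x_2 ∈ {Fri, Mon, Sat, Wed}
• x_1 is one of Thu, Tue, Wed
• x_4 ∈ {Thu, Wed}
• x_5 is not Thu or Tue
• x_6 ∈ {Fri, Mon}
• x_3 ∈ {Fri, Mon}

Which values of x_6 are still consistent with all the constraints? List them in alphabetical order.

The 6 variables draw from only 6 values {Fri, Mon, Sat, Thu, Tue, Wed}, so each is used; only x_1 can be Tue, hence x_1 = Tue.
Among the 5 still-open variables, Thu fits only x_4 (and all 5 values in {Fri, Mon, Sat, Thu, Wed} must be used), so x_4 = Thu.
x_3 and x_6 between them cover only {Fri, Mon} — a naked pair. Remove those values from x_2, x_5.
No further eliminations apply; x_6 can still be any of Fri, Mon.

Fri, Mon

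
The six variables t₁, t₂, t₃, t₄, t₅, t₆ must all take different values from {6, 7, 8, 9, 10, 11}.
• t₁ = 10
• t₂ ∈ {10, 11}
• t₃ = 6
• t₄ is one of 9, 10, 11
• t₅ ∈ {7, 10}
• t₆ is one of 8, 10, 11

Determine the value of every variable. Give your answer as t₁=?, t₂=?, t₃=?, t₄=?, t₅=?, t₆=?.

t₁'s domain is down to {10}, so t₁ = 10. Remove 10 from t₂, t₄, t₅, t₆.
That leaves t₂ = 11. Remove 11 from t₄, t₆.
t₃ has just one choice, so t₃ = 6.
t₄ must be 9 (only option left).
t₅ must be 7 (only option left).
t₆ must be 8 (only option left).

t₁=10, t₂=11, t₃=6, t₄=9, t₅=7, t₆=8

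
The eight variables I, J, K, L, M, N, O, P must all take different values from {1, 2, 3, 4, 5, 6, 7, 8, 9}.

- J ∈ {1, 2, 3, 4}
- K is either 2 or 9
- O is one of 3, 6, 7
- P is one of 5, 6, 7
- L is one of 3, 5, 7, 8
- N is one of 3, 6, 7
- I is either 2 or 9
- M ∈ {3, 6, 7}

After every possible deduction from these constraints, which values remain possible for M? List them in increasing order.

I and K between them cover only {2, 9} — a naked pair. Remove those values from J.
The 3 variables M, N, O are confined to {3, 6, 7}, which locks those values in; drop them from J, L, P.
That leaves P = 5. Strike 5 from L.
That leaves L = 8.
No further eliminations apply; M can still be any of 3, 6, 7.

3, 6, 7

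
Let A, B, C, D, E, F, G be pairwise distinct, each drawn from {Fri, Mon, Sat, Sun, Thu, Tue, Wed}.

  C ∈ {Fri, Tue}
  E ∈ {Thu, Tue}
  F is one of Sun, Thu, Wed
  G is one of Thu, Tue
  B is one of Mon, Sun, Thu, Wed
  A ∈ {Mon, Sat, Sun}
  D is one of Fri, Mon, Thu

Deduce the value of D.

Mon

Among the 7 variables, Sat fits only A (and all 7 values in {Fri, Mon, Sat, Sun, Thu, Tue, Wed} must be used), so A = Sat.
The 2 variables E and G are confined to {Thu, Tue}, which locks those values in; drop them from B, C, D, F.
C must be Fri (only option left). Remove Fri from D.
So D = Mon.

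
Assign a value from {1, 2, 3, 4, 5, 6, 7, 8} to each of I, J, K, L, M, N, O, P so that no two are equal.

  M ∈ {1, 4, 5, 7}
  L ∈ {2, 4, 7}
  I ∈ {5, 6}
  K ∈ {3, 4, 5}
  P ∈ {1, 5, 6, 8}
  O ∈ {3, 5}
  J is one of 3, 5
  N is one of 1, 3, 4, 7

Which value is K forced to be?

Among the 8 variables, 2 fits only L (and all 8 values in {1, 2, 3, 4, 5, 6, 7, 8} must be used), so L = 2.
The 7 still-open variables together cover exactly {1, 3, 4, 5, 6, 7, 8} — 7 values for 7 variables — and 8 appears only in P's list, so P = 8.
The 6 still-open variables draw from only 6 values {1, 3, 4, 5, 6, 7}, so each is used; only I can be 6, hence I = 6.
The 2 variables J and O are confined to {3, 5}, which locks those values in; drop them from K, M, N.
So K = 4.

4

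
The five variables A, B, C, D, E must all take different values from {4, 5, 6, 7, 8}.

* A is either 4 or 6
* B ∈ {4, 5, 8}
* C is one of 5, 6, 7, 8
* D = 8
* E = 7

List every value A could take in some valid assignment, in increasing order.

4, 6

D has just one choice, so D = 8. Remove 8 from B, C.
E must be 7 (only option left). Strike 7 from C.
No further eliminations apply; A can still be any of 4, 6.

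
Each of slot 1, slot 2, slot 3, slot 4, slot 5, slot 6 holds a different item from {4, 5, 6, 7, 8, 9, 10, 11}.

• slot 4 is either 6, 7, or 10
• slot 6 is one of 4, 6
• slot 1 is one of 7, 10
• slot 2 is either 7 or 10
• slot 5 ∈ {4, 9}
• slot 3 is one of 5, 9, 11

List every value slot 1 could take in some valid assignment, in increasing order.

7, 10

The 2 variables slot 1 and slot 2 are confined to {7, 10}, which locks those values in; drop them from slot 4.
That leaves slot 4 = 6. So slot 6 can't be 6.
slot 6 must be 4 (only option left). So slot 5 can't be 4.
slot 5 must be 9 (only option left). Strike 9 from slot 3.
No further eliminations apply; slot 1 can still be any of 7, 10.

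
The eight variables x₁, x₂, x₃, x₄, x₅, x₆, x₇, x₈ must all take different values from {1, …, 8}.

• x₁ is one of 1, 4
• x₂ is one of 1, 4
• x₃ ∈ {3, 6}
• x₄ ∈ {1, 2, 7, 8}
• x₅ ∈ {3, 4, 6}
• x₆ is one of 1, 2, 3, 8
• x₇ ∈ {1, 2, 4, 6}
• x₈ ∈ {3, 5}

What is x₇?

The 8 variables draw from only 8 values {1, 2, 3, 4, 5, 6, 7, 8}, so each is used; only x₈ can be 5, hence x₈ = 5.
Among the 7 still-open variables, 7 fits only x₄ (and all 7 values in {1, 2, 3, 4, 6, 7, 8} must be used), so x₄ = 7.
The 6 still-open variables together cover exactly {1, 2, 3, 4, 6, 8} — 6 values for 6 variables — and 8 appears only in x₆'s list, so x₆ = 8.
Among the 5 still-open variables, 2 fits only x₇ (and all 5 values in {1, 2, 3, 4, 6} must be used), so x₇ = 2.

2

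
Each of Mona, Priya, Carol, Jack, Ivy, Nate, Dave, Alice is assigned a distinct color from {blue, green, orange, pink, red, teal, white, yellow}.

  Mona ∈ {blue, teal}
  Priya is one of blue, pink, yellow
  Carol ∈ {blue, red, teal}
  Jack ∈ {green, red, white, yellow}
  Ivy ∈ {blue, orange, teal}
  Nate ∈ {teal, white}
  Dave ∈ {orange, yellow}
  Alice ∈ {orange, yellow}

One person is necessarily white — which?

Among the 8 variables, green fits only Jack (and all 8 values in {blue, green, orange, pink, red, teal, white, yellow} must be used), so Jack = green.
Among the 7 still-open variables, pink fits only Priya (and all 7 values in {blue, orange, pink, red, teal, white, yellow} must be used), so Priya = pink.
The 6 still-open variables draw from only 6 values {blue, orange, red, teal, white, yellow}, so each is used; only Carol can be red, hence Carol = red.
The 5 still-open variables together cover exactly {blue, orange, teal, white, yellow} — 5 values for 5 variables — and white appears only in Nate's list, so Nate = white.

Nate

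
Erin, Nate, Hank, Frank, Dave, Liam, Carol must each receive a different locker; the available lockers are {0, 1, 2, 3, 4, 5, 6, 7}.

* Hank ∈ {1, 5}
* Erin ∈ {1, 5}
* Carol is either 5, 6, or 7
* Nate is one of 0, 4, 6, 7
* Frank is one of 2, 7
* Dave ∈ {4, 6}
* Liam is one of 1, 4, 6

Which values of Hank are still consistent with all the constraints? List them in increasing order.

1, 5

Among the 7 variables, 0 fits only Nate (and all 7 values in {0, 1, 2, 4, 5, 6, 7} must be used), so Nate = 0.
The 6 still-open variables draw from only 6 values {1, 2, 4, 5, 6, 7}, so each is used; only Frank can be 2, hence Frank = 2.
The 5 still-open variables together cover exactly {1, 4, 5, 6, 7} — 5 values for 5 variables — and 7 appears only in Carol's list, so Carol = 7.
The 2 variables Erin and Hank are confined to {1, 5}, which locks those values in; drop them from Liam.
No further eliminations apply; Hank can still be any of 1, 5.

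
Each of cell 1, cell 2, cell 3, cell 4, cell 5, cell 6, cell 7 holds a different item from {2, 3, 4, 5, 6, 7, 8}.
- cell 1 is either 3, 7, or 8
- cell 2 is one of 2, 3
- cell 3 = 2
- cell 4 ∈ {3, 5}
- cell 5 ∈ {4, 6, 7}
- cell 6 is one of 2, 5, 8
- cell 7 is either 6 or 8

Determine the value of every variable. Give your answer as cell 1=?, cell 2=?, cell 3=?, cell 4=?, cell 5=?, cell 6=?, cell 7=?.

cell 1=7, cell 2=3, cell 3=2, cell 4=5, cell 5=4, cell 6=8, cell 7=6

cell 3 must be 2 (only option left). Strike 2 from cell 2, cell 6.
cell 2 must be 3 (only option left). Eliminate 3 elsewhere: cell 1, cell 4.
cell 4 has just one choice, so cell 4 = 5. So cell 6 can't be 5.
cell 6 must be 8 (only option left). Remove 8 from cell 1, cell 7.
cell 7's domain is down to {6}, so cell 7 = 6. So cell 5 can't be 6.
cell 1 must be 7 (only option left). Eliminate 7 elsewhere: cell 5.
That leaves cell 5 = 4.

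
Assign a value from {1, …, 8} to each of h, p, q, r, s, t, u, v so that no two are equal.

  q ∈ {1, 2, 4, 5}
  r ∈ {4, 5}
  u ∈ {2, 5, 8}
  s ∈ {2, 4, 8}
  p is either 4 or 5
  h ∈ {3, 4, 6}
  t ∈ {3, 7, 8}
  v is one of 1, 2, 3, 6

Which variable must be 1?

The 8 variables draw from only 8 values {1, 2, 3, 4, 5, 6, 7, 8}, so each is used; only t can be 7, hence t = 7.
The 2 variables p and r are confined to {4, 5}, which locks those values in; drop them from h, q, s, u.
s and u share exactly the 2 values {2, 8}; by pigeonhole those values go to them, so strike 2, 8 from q, v.
So 1 goes to q.

q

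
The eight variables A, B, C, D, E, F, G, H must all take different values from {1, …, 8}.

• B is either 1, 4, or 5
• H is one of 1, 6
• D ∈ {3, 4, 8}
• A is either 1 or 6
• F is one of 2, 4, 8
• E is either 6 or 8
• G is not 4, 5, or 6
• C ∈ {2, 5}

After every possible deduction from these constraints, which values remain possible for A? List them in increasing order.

The 8 variables draw from only 8 values {1, 2, 3, 4, 5, 6, 7, 8}, so each is used; only G can be 7, hence G = 7.
The 7 still-open variables draw from only 7 values {1, 2, 3, 4, 5, 6, 8}, so each is used; only D can be 3, hence D = 3.
The 2 variables A and H are confined to {1, 6}, which locks those values in; drop them from B, E.
E's domain is down to {8}, so E = 8. Strike 8 from F.
No further eliminations apply; A can still be any of 1, 6.

1, 6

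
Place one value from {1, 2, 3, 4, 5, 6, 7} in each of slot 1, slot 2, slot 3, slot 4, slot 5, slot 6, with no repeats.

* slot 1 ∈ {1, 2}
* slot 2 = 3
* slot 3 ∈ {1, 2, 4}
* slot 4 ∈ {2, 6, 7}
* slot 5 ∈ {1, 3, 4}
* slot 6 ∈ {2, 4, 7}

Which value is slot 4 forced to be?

6

slot 2 must be 3 (only option left). Strike 3 from slot 5.
The 5 still-open variables draw from only 5 values {1, 2, 4, 6, 7}, so each is used; only slot 4 can be 6, hence slot 4 = 6.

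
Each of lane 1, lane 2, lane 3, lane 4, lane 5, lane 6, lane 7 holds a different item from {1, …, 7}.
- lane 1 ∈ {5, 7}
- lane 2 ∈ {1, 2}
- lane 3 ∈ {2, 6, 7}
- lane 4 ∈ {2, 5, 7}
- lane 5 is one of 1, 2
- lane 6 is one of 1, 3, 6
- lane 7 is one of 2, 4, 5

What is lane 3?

The 7 variables draw from only 7 values {1, 2, 3, 4, 5, 6, 7}, so each is used; only lane 6 can be 3, hence lane 6 = 3.
The 6 still-open variables draw from only 6 values {1, 2, 4, 5, 6, 7}, so each is used; only lane 7 can be 4, hence lane 7 = 4.
The 5 still-open variables together cover exactly {1, 2, 5, 6, 7} — 5 values for 5 variables — and 6 appears only in lane 3's list, so lane 3 = 6.

6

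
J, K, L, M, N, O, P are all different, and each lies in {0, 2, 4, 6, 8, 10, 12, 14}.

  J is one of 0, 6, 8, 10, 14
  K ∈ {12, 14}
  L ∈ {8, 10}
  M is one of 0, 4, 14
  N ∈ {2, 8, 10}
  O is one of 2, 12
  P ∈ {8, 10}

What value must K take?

14

The 2 variables L and P are confined to {8, 10}, which locks those values in; drop them from J, N.
N's domain is down to {2}, so N = 2. Strike 2 from O.
O must be 12 (only option left). Eliminate 12 elsewhere: K.
So K = 14.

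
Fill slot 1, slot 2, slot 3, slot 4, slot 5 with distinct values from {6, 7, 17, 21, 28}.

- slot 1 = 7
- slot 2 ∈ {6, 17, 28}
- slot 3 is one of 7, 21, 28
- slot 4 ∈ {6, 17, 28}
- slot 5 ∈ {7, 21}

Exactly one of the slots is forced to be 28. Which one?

slot 1's domain is down to {7}, so slot 1 = 7. So slot 3, slot 5 can't be 7.
slot 5 has just one choice, so slot 5 = 21. Remove 21 from slot 3.
So 28 goes to slot 3.

slot 3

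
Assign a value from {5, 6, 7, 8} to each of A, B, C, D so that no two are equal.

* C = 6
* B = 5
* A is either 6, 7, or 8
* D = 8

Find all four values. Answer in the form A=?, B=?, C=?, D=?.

A=7, B=5, C=6, D=8

B has just one choice, so B = 5.
C's domain is down to {6}, so C = 6. So A can't be 6.
D has just one choice, so D = 8. Eliminate 8 elsewhere: A.
A's domain is down to {7}, so A = 7.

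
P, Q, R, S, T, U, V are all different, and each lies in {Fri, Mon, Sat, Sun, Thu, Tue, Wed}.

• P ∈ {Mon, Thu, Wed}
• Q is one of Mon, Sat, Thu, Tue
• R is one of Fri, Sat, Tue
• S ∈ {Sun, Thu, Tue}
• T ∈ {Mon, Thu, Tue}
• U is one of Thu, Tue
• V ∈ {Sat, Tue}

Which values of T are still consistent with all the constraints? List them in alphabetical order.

Mon, Thu, Tue

The 7 variables together cover exactly {Fri, Mon, Sat, Sun, Thu, Tue, Wed} — 7 values for 7 variables — and Fri appears only in R's list, so R = Fri.
The 6 still-open variables together cover exactly {Mon, Sat, Sun, Thu, Tue, Wed} — 6 values for 6 variables — and Sun appears only in S's list, so S = Sun.
Among the 5 still-open variables, Wed fits only P (and all 5 values in {Mon, Sat, Thu, Tue, Wed} must be used), so P = Wed.
No further eliminations apply; T can still be any of Mon, Thu, Tue.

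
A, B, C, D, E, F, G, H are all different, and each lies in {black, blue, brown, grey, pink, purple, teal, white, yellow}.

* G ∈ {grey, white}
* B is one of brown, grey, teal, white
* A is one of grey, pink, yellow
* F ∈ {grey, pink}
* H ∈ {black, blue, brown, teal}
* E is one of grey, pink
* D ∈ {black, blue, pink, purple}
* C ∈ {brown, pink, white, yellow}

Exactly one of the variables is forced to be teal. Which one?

B

The 2 variables E and F are confined to {grey, pink}, which locks those values in; drop them from A, B, C, D, G.
A has just one choice, so A = yellow. Remove yellow from C.
That leaves G = white. Eliminate white elsewhere: B, C.
C must be brown (only option left). Strike brown from B, H.
So teal goes to B.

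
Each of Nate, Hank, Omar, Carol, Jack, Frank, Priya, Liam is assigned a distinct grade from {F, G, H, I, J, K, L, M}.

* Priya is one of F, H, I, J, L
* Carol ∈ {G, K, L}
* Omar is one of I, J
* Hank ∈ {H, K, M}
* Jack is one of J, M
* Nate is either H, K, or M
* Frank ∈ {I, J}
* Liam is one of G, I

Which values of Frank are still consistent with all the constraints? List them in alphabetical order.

I, J

The 8 variables draw from only 8 values {F, G, H, I, J, K, L, M}, so each is used; only Priya can be F, hence Priya = F.
The 7 still-open variables draw from only 7 values {G, H, I, J, K, L, M}, so each is used; only Carol can be L, hence Carol = L.
The 6 still-open variables together cover exactly {G, H, I, J, K, M} — 6 values for 6 variables — and G appears only in Liam's list, so Liam = G.
The 2 variables Omar and Frank are confined to {I, J}, which locks those values in; drop them from Jack.
That leaves Jack = M. Eliminate M elsewhere: Nate, Hank.
No further eliminations apply; Frank can still be any of I, J.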